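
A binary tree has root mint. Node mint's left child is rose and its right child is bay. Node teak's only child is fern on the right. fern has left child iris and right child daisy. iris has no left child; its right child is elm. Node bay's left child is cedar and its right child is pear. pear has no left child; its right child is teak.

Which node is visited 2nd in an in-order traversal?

In-order visits the left subtree, then the node, then the right subtree.
At mint: go left to rose.
  rose is a leaf — visit rose.
Visit mint.
At mint: go right to bay.
  At bay: go left to cedar.
    cedar is a leaf — visit cedar.
  Visit bay.
  At bay: go right to pear.
    At pear: no left child.
    Visit pear.
    At pear: go right to teak.
      At teak: no left child.
      Visit teak.
      At teak: go right to fern.
        At fern: go left to iris.
          At iris: no left child.
          Visit iris.
          At iris: go right to elm.
            elm is a leaf — visit elm.
        Visit fern.
        At fern: go right to daisy.
          daisy is a leaf — visit daisy.
Full in-order sequence: rose, mint, cedar, bay, pear, teak, iris, elm, fern, daisy.

mint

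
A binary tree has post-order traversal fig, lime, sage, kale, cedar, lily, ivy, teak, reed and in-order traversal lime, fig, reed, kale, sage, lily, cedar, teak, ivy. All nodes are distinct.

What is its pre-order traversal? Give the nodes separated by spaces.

reed lime fig teak lily kale sage cedar ivy

The last element of post-order is the root; it splits in-order into left and right subtrees.
Root reed: left subtree has 2 nodes {lime, fig}, right has 6 {kale, sage, lily, cedar, teak, ivy}.
  Root lime: left subtree has 0 nodes { }, right has 1 {fig}.
  Root teak: left subtree has 4 nodes {kale, sage, lily, cedar}, right has 1 {ivy}.
    Root lily: left subtree has 2 nodes {kale, sage}, right has 1 {cedar}.
      Root kale: left subtree has 0 nodes { }, right has 1 {sage}.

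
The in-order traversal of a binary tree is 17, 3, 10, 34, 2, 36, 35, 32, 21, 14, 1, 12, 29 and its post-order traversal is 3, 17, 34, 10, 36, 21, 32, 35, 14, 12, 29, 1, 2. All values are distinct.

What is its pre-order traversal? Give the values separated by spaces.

The last element of post-order is the root; it splits in-order into left and right subtrees.
Root 2: left subtree has 4 nodes {17, 3, 10, 34}, right has 8 {36, 35, 32, 21, 14, 1, 12, 29}.
  Root 10: left subtree has 2 nodes {17, 3}, right has 1 {34}.
    Root 17: left subtree has 0 nodes { }, right has 1 {3}.
  Root 1: left subtree has 5 nodes {36, 35, 32, 21, 14}, right has 2 {12, 29}.
    Root 14: left subtree has 4 nodes {36, 35, 32, 21}, right has 0 { }.
      Root 35: left subtree has 1 node {36}, right has 2 {32, 21}.
        Root 32: left subtree has 0 nodes { }, right has 1 {21}.
    Root 29: left subtree has 1 node {12}, right has 0 { }.

2 10 17 3 34 1 14 35 36 32 21 29 12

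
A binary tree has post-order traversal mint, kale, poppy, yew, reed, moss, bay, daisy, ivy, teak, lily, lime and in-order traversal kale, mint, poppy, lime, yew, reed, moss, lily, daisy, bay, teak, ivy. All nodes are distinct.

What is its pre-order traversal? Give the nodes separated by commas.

The last element of post-order is the root; it splits in-order into left and right subtrees.
Root lime: left subtree has 3 nodes {kale, mint, poppy}, right has 8 {yew, reed, moss, lily, daisy, bay, teak, ivy}.
  Root poppy: left subtree has 2 nodes {kale, mint}, right has 0 { }.
    Root kale: left subtree has 0 nodes { }, right has 1 {mint}.
  Root lily: left subtree has 3 nodes {yew, reed, moss}, right has 4 {daisy, bay, teak, ivy}.
    Root moss: left subtree has 2 nodes {yew, reed}, right has 0 { }.
      Root reed: left subtree has 1 node {yew}, right has 0 { }.
    Root teak: left subtree has 2 nodes {daisy, bay}, right has 1 {ivy}.
      Root daisy: left subtree has 0 nodes { }, right has 1 {bay}.

lime, poppy, kale, mint, lily, moss, reed, yew, teak, daisy, bay, ivy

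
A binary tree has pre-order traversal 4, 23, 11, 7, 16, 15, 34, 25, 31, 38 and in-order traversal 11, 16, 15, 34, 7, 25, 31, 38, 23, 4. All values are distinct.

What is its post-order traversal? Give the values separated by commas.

The first element of pre-order is the root; it splits in-order into left and right subtrees.
Root 4: left subtree has 9 nodes {11, 16, 15, 34, 7, 25, 31, 38, 23}, right has 0 { }.
  Root 23: left subtree has 8 nodes {11, 16, 15, 34, 7, 25, 31, 38}, right has 0 { }.
    Root 11: left subtree has 0 nodes { }, right has 7 {16, 15, 34, 7, 25, 31, 38}.
      Root 7: left subtree has 3 nodes {16, 15, 34}, right has 3 {25, 31, 38}.
        Root 16: left subtree has 0 nodes { }, right has 2 {15, 34}.
          Root 15: left subtree has 0 nodes { }, right has 1 {34}.
        Root 25: left subtree has 0 nodes { }, right has 2 {31, 38}.
          Root 31: left subtree has 0 nodes { }, right has 1 {38}.

34, 15, 16, 38, 31, 25, 7, 11, 23, 4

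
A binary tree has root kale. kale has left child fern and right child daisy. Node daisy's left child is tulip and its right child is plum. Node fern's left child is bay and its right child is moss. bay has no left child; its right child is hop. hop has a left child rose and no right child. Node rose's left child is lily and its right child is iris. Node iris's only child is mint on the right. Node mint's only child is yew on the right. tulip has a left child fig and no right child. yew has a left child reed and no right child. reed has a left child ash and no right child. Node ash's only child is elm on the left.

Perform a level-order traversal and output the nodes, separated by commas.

kale, fern, daisy, bay, moss, tulip, plum, hop, fig, rose, lily, iris, mint, yew, reed, ash, elm

Level-order visits nodes level by level from the root, left to right within each level.
Level 0: kale
Level 1: fern, daisy
Level 2: bay, moss, tulip, plum
Level 3: hop, fig
Level 4: rose
Level 5: lily, iris
Level 6: mint
Level 7: yew
Level 8: reed
Level 9: ash
Level 10: elm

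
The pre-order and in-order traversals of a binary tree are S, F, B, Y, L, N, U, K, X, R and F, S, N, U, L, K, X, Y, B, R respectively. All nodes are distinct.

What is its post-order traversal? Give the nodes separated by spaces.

The first element of pre-order is the root; it splits in-order into left and right subtrees.
Root S: left subtree has 1 node {F}, right has 8 {N, U, L, K, X, Y, B, R}.
  Root B: left subtree has 6 nodes {N, U, L, K, X, Y}, right has 1 {R}.
    Root Y: left subtree has 5 nodes {N, U, L, K, X}, right has 0 { }.
      Root L: left subtree has 2 nodes {N, U}, right has 2 {K, X}.
        Root N: left subtree has 0 nodes { }, right has 1 {U}.
        Root K: left subtree has 0 nodes { }, right has 1 {X}.

F U N X K L Y R B S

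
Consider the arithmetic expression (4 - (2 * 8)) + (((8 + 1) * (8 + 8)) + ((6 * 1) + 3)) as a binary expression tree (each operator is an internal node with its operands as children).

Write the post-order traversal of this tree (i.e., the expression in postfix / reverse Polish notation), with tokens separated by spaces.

4 2 8 * - 8 1 + 8 8 + * 6 1 * 3 + + +

Post-order on an expression tree gives postfix notation: for each operator, emit left operand, right operand, then the operator.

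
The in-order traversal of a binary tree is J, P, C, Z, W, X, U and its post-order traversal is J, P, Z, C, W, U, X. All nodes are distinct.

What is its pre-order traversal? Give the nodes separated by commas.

X, W, C, P, J, Z, U

The last element of post-order is the root; it splits in-order into left and right subtrees.
Root X: left subtree has 5 nodes {J, P, C, Z, W}, right has 1 {U}.
  Root W: left subtree has 4 nodes {J, P, C, Z}, right has 0 { }.
    Root C: left subtree has 2 nodes {J, P}, right has 1 {Z}.
      Root P: left subtree has 1 node {J}, right has 0 { }.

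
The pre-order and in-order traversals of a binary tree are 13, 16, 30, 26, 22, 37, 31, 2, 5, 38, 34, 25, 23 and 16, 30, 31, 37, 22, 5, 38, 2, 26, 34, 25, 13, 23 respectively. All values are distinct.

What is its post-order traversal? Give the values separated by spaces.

The first element of pre-order is the root; it splits in-order into left and right subtrees.
Root 13: left subtree has 11 nodes {16, 30, 31, 37, 22, 5, 38, 2, 26, 34, 25}, right has 1 {23}.
  Root 16: left subtree has 0 nodes { }, right has 10 {30, 31, 37, 22, 5, 38, 2, 26, 34, 25}.
    Root 30: left subtree has 0 nodes { }, right has 9 {31, 37, 22, 5, 38, 2, 26, 34, 25}.
      Root 26: left subtree has 6 nodes {31, 37, 22, 5, 38, 2}, right has 2 {34, 25}.
        Root 22: left subtree has 2 nodes {31, 37}, right has 3 {5, 38, 2}.
          Root 37: left subtree has 1 node {31}, right has 0 { }.
          Root 2: left subtree has 2 nodes {5, 38}, right has 0 { }.
            Root 5: left subtree has 0 nodes { }, right has 1 {38}.
        Root 34: left subtree has 0 nodes { }, right has 1 {25}.

31 37 38 5 2 22 25 34 26 30 16 23 13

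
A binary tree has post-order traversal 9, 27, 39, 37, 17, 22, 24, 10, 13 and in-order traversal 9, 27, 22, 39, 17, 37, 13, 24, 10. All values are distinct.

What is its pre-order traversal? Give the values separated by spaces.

13 22 27 9 17 39 37 10 24

The last element of post-order is the root; it splits in-order into left and right subtrees.
Root 13: left subtree has 6 nodes {9, 27, 22, 39, 17, 37}, right has 2 {24, 10}.
  Root 22: left subtree has 2 nodes {9, 27}, right has 3 {39, 17, 37}.
    Root 27: left subtree has 1 node {9}, right has 0 { }.
    Root 17: left subtree has 1 node {39}, right has 1 {37}.
  Root 10: left subtree has 1 node {24}, right has 0 { }.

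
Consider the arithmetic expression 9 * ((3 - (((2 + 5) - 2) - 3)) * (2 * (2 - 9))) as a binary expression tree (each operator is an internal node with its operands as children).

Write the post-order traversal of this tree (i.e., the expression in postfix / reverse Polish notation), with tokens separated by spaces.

Post-order on an expression tree gives postfix notation: for each operator, emit left operand, right operand, then the operator.

9 3 2 5 + 2 - 3 - - 2 2 9 - * * *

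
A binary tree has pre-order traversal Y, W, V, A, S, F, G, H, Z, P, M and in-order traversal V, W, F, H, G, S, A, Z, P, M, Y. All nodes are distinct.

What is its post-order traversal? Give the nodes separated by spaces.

V H G F S M P Z A W Y

The first element of pre-order is the root; it splits in-order into left and right subtrees.
Root Y: left subtree has 10 nodes {V, W, F, H, G, S, A, Z, P, M}, right has 0 { }.
  Root W: left subtree has 1 node {V}, right has 8 {F, H, G, S, A, Z, P, M}.
    Root A: left subtree has 4 nodes {F, H, G, S}, right has 3 {Z, P, M}.
      Root S: left subtree has 3 nodes {F, H, G}, right has 0 { }.
        Root F: left subtree has 0 nodes { }, right has 2 {H, G}.
          Root G: left subtree has 1 node {H}, right has 0 { }.
      Root Z: left subtree has 0 nodes { }, right has 2 {P, M}.
        Root P: left subtree has 0 nodes { }, right has 1 {M}.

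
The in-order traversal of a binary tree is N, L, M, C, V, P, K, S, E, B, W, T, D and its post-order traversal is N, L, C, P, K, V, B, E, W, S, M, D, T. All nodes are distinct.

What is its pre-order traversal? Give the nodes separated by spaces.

The last element of post-order is the root; it splits in-order into left and right subtrees.
Root T: left subtree has 11 nodes {N, L, M, C, V, P, K, S, E, B, W}, right has 1 {D}.
  Root M: left subtree has 2 nodes {N, L}, right has 8 {C, V, P, K, S, E, B, W}.
    Root L: left subtree has 1 node {N}, right has 0 { }.
    Root S: left subtree has 4 nodes {C, V, P, K}, right has 3 {E, B, W}.
      Root V: left subtree has 1 node {C}, right has 2 {P, K}.
        Root K: left subtree has 1 node {P}, right has 0 { }.
      Root W: left subtree has 2 nodes {E, B}, right has 0 { }.
        Root E: left subtree has 0 nodes { }, right has 1 {B}.

T M L N S V C K P W E B D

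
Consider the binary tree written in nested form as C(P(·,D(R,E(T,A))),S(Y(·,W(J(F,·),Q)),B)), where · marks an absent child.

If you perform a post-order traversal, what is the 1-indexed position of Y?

Post-order visits the left subtree, then the right subtree, then the node.
At C: go left to P.
  At P: no left child.
  At P: go right to D.
    At D: go left to R.
      R is a leaf — visit R.
    At D: go right to E.
      At E: go left to T.
        T is a leaf — visit T.
      At E: go right to A.
        A is a leaf — visit A.
      Visit E.
    Visit D.
  Visit P.
At C: go right to S.
  At S: go left to Y.
    At Y: no left child.
    At Y: go right to W.
      At W: go left to J.
        At J: go left to F.
          F is a leaf — visit F.
        At J: no right child.
        Visit J.
      At W: go right to Q.
        Q is a leaf — visit Q.
      Visit W.
    Visit Y.
  At S: go right to B.
    B is a leaf — visit B.
  Visit S.
Visit C.
Full post-order sequence: R, T, A, E, D, P, F, J, Q, W, Y, B, S, C.

11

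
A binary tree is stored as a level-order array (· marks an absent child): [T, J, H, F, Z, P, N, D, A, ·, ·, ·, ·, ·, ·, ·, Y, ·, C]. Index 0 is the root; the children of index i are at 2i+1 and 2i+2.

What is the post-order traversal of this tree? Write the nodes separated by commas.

Post-order visits the left subtree, then the right subtree, then the node.
At T: go left to J.
  At J: go left to F.
    At F: go left to D.
      At D: no left child.
      At D: go right to Y.
        Y is a leaf — visit Y.
      Visit D.
    At F: go right to A.
      At A: no left child.
      At A: go right to C.
        C is a leaf — visit C.
      Visit A.
    Visit F.
  At J: go right to Z.
    Z is a leaf — visit Z.
  Visit J.
At T: go right to H.
  At H: go left to P.
    P is a leaf — visit P.
  At H: go right to N.
    N is a leaf — visit N.
  Visit H.
Visit T.

Y, D, C, A, F, Z, J, P, N, H, T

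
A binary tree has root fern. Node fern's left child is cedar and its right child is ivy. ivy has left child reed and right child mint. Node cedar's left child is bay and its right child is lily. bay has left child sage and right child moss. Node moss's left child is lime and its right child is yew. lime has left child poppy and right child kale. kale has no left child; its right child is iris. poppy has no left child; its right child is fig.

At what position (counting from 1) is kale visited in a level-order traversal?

13

Level-order visits nodes level by level from the root, left to right within each level.
Level 0: fern
Level 1: cedar, ivy
Level 2: bay, lily, reed, mint
Level 3: sage, moss
Level 4: lime, yew
Level 5: poppy, kale
Level 6: fig, iris
Full level-order sequence: fern, cedar, ivy, bay, lily, reed, mint, sage, moss, lime, yew, poppy, kale, fig, iris.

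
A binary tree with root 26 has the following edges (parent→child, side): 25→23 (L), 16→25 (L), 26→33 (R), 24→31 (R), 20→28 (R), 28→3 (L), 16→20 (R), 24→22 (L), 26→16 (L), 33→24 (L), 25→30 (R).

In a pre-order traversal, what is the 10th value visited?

24

Pre-order visits the node, then its left subtree, then its right subtree.
Visit 26.
At 26: go left to 16.
  Visit 16.
  At 16: go left to 25.
    Visit 25.
    At 25: go left to 23.
      23 is a leaf — visit 23.
    At 25: go right to 30.
      30 is a leaf — visit 30.
  At 16: go right to 20.
    Visit 20.
    At 20: no left child.
    At 20: go right to 28.
      Visit 28.
      At 28: go left to 3.
        3 is a leaf — visit 3.
      At 28: no right child.
At 26: go right to 33.
  Visit 33.
  At 33: go left to 24.
    Visit 24.
    At 24: go left to 22.
      22 is a leaf — visit 22.
    At 24: go right to 31.
      31 is a leaf — visit 31.
  At 33: no right child.
Full pre-order sequence: 26, 16, 25, 23, 30, 20, 28, 3, 33, 24, 22, 31.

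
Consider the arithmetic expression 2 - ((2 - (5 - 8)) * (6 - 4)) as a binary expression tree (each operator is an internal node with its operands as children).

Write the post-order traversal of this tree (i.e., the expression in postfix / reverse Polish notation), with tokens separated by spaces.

Post-order on an expression tree gives postfix notation: for each operator, emit left operand, right operand, then the operator.

2 2 5 8 - - 6 4 - * -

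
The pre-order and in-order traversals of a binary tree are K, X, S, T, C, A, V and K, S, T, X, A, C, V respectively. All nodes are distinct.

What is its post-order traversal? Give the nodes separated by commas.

The first element of pre-order is the root; it splits in-order into left and right subtrees.
Root K: left subtree has 0 nodes { }, right has 6 {S, T, X, A, C, V}.
  Root X: left subtree has 2 nodes {S, T}, right has 3 {A, C, V}.
    Root S: left subtree has 0 nodes { }, right has 1 {T}.
    Root C: left subtree has 1 node {A}, right has 1 {V}.

T, S, A, V, C, X, K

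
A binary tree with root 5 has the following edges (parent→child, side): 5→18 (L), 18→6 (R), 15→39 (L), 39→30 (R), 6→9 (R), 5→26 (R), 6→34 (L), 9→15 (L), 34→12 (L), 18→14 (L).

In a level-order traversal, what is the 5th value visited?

6

Level-order visits nodes level by level from the root, left to right within each level.
Level 0: 5
Level 1: 18, 26
Level 2: 14, 6
Level 3: 34, 9
Level 4: 12, 15
Level 5: 39
Level 6: 30
Full level-order sequence: 5, 18, 26, 14, 6, 34, 9, 12, 15, 39, 30.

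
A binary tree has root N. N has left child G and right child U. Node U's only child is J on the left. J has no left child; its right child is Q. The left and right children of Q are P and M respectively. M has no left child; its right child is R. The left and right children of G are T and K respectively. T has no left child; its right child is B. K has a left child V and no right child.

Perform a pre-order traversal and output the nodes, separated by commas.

N, G, T, B, K, V, U, J, Q, P, M, R

Pre-order visits the node, then its left subtree, then its right subtree.
Visit N.
At N: go left to G.
  Visit G.
  At G: go left to T.
    Visit T.
    At T: no left child.
    At T: go right to B.
      B is a leaf — visit B.
  At G: go right to K.
    Visit K.
    At K: go left to V.
      V is a leaf — visit V.
    At K: no right child.
At N: go right to U.
  Visit U.
  At U: go left to J.
    Visit J.
    At J: no left child.
    At J: go right to Q.
      Visit Q.
      At Q: go left to P.
        P is a leaf — visit P.
      At Q: go right to M.
        Visit M.
        At M: no left child.
        At M: go right to R.
          R is a leaf — visit R.
  At U: no right child.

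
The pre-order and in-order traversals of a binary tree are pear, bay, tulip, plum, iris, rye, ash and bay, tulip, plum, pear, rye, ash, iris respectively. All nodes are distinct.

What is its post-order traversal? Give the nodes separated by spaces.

The first element of pre-order is the root; it splits in-order into left and right subtrees.
Root pear: left subtree has 3 nodes {bay, tulip, plum}, right has 3 {rye, ash, iris}.
  Root bay: left subtree has 0 nodes { }, right has 2 {tulip, plum}.
    Root tulip: left subtree has 0 nodes { }, right has 1 {plum}.
  Root iris: left subtree has 2 nodes {rye, ash}, right has 0 { }.
    Root rye: left subtree has 0 nodes { }, right has 1 {ash}.

plum tulip bay ash rye iris pear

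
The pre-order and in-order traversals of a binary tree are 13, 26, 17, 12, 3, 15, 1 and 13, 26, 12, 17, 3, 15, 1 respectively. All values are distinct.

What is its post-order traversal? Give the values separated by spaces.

12 1 15 3 17 26 13

The first element of pre-order is the root; it splits in-order into left and right subtrees.
Root 13: left subtree has 0 nodes { }, right has 6 {26, 12, 17, 3, 15, 1}.
  Root 26: left subtree has 0 nodes { }, right has 5 {12, 17, 3, 15, 1}.
    Root 17: left subtree has 1 node {12}, right has 3 {3, 15, 1}.
      Root 3: left subtree has 0 nodes { }, right has 2 {15, 1}.
        Root 15: left subtree has 0 nodes { }, right has 1 {1}.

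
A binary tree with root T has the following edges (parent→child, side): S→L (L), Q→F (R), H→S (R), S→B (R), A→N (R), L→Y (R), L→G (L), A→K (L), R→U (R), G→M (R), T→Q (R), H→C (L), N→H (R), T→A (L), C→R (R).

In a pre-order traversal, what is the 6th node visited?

Pre-order visits the node, then its left subtree, then its right subtree.
Visit T.
At T: go left to A.
  Visit A.
  At A: go left to K.
    K is a leaf — visit K.
  At A: go right to N.
    Visit N.
    At N: no left child.
    At N: go right to H.
      Visit H.
      At H: go left to C.
        Visit C.
        At C: no left child.
        At C: go right to R.
          Visit R.
          At R: no left child.
          At R: go right to U.
            U is a leaf — visit U.
      At H: go right to S.
        Visit S.
        At S: go left to L.
          Visit L.
          At L: go left to G.
            Visit G.
            At G: no left child.
            At G: go right to M.
              M is a leaf — visit M.
          At L: go right to Y.
            Y is a leaf — visit Y.
        At S: go right to B.
          B is a leaf — visit B.
At T: go right to Q.
  Visit Q.
  At Q: no left child.
  At Q: go right to F.
    F is a leaf — visit F.
Full pre-order sequence: T, A, K, N, H, C, R, U, S, L, G, M, Y, B, Q, F.

C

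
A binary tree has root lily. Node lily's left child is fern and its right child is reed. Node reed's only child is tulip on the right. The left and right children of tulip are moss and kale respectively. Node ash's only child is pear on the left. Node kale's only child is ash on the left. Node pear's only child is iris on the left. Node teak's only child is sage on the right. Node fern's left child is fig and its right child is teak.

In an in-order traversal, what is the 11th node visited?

ash

In-order visits the left subtree, then the node, then the right subtree.
At lily: go left to fern.
  At fern: go left to fig.
    fig is a leaf — visit fig.
  Visit fern.
  At fern: go right to teak.
    At teak: no left child.
    Visit teak.
    At teak: go right to sage.
      sage is a leaf — visit sage.
Visit lily.
At lily: go right to reed.
  At reed: no left child.
  Visit reed.
  At reed: go right to tulip.
    At tulip: go left to moss.
      moss is a leaf — visit moss.
    Visit tulip.
    At tulip: go right to kale.
      At kale: go left to ash.
        At ash: go left to pear.
          At pear: go left to iris.
            iris is a leaf — visit iris.
          Visit pear.
          At pear: no right child.
        Visit ash.
        At ash: no right child.
      Visit kale.
      At kale: no right child.
Full in-order sequence: fig, fern, teak, sage, lily, reed, moss, tulip, iris, pear, ash, kale.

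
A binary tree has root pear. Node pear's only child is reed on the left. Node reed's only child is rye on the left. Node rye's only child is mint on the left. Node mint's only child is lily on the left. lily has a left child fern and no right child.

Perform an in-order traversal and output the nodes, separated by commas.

fern, lily, mint, rye, reed, pear

In-order visits the left subtree, then the node, then the right subtree.
At pear: go left to reed.
  At reed: go left to rye.
    At rye: go left to mint.
      At mint: go left to lily.
        At lily: go left to fern.
          fern is a leaf — visit fern.
        Visit lily.
        At lily: no right child.
      Visit mint.
      At mint: no right child.
    Visit rye.
    At rye: no right child.
  Visit reed.
  At reed: no right child.
Visit pear.
At pear: no right child.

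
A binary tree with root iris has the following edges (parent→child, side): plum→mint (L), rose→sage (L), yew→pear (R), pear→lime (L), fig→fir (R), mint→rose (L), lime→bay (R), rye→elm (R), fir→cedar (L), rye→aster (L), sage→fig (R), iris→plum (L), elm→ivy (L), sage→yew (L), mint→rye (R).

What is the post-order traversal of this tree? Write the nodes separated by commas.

bay, lime, pear, yew, cedar, fir, fig, sage, rose, aster, ivy, elm, rye, mint, plum, iris

Post-order visits the left subtree, then the right subtree, then the node.
At iris: go left to plum.
  At plum: go left to mint.
    At mint: go left to rose.
      At rose: go left to sage.
        At sage: go left to yew.
          At yew: no left child.
          At yew: go right to pear.
            At pear: go left to lime.
              At lime: no left child.
              At lime: go right to bay.
                bay is a leaf — visit bay.
              Visit lime.
            At pear: no right child.
            Visit pear.
          Visit yew.
        At sage: go right to fig.
          At fig: no left child.
          At fig: go right to fir.
            At fir: go left to cedar.
              cedar is a leaf — visit cedar.
            At fir: no right child.
            Visit fir.
          Visit fig.
        Visit sage.
      At rose: no right child.
      Visit rose.
    At mint: go right to rye.
      At rye: go left to aster.
        aster is a leaf — visit aster.
      At rye: go right to elm.
        At elm: go left to ivy.
          ivy is a leaf — visit ivy.
        At elm: no right child.
        Visit elm.
      Visit rye.
    Visit mint.
  At plum: no right child.
  Visit plum.
At iris: no right child.
Visit iris.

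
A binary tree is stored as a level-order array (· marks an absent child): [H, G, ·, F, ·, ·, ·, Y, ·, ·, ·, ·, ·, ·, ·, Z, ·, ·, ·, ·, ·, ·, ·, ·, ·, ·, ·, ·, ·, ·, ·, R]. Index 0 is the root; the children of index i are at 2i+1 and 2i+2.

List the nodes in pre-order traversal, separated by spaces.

H G F Y Z R

Pre-order visits the node, then its left subtree, then its right subtree.
Visit H.
At H: go left to G.
  Visit G.
  At G: go left to F.
    Visit F.
    At F: go left to Y.
      Visit Y.
      At Y: go left to Z.
        Visit Z.
        At Z: go left to R.
          R is a leaf — visit R.
        At Z: no right child.
      At Y: no right child.
    At F: no right child.
  At G: no right child.
At H: no right child.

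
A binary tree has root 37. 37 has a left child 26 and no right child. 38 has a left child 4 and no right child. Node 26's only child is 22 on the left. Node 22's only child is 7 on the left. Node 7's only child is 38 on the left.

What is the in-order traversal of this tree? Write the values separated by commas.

4, 38, 7, 22, 26, 37

In-order visits the left subtree, then the node, then the right subtree.
At 37: go left to 26.
  At 26: go left to 22.
    At 22: go left to 7.
      At 7: go left to 38.
        At 38: go left to 4.
          4 is a leaf — visit 4.
        Visit 38.
        At 38: no right child.
      Visit 7.
      At 7: no right child.
    Visit 22.
    At 22: no right child.
  Visit 26.
  At 26: no right child.
Visit 37.
At 37: no right child.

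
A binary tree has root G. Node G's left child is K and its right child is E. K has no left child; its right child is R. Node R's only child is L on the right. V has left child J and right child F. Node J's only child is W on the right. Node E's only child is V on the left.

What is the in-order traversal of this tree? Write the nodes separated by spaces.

In-order visits the left subtree, then the node, then the right subtree.
At G: go left to K.
  At K: no left child.
  Visit K.
  At K: go right to R.
    At R: no left child.
    Visit R.
    At R: go right to L.
      L is a leaf — visit L.
Visit G.
At G: go right to E.
  At E: go left to V.
    At V: go left to J.
      At J: no left child.
      Visit J.
      At J: go right to W.
        W is a leaf — visit W.
    Visit V.
    At V: go right to F.
      F is a leaf — visit F.
  Visit E.
  At E: no right child.

K R L G J W V F E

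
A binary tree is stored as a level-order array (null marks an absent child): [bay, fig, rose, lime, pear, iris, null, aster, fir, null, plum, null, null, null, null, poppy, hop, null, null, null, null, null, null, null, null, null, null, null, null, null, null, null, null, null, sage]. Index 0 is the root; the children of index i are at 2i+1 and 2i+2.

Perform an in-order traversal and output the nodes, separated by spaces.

In-order visits the left subtree, then the node, then the right subtree.
At bay: go left to fig.
  At fig: go left to lime.
    At lime: go left to aster.
      At aster: go left to poppy.
        poppy is a leaf — visit poppy.
      Visit aster.
      At aster: go right to hop.
        At hop: no left child.
        Visit hop.
        At hop: go right to sage.
          sage is a leaf — visit sage.
    Visit lime.
    At lime: go right to fir.
      fir is a leaf — visit fir.
  Visit fig.
  At fig: go right to pear.
    At pear: no left child.
    Visit pear.
    At pear: go right to plum.
      plum is a leaf — visit plum.
Visit bay.
At bay: go right to rose.
  At rose: go left to iris.
    iris is a leaf — visit iris.
  Visit rose.
  At rose: no right child.

poppy aster hop sage lime fir fig pear plum bay iris rose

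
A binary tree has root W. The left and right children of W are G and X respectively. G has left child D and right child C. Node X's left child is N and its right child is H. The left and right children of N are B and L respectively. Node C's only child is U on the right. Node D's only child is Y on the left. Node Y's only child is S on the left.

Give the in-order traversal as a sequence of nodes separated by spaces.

S Y D G C U W B N L X H

In-order visits the left subtree, then the node, then the right subtree.
At W: go left to G.
  At G: go left to D.
    At D: go left to Y.
      At Y: go left to S.
        S is a leaf — visit S.
      Visit Y.
      At Y: no right child.
    Visit D.
    At D: no right child.
  Visit G.
  At G: go right to C.
    At C: no left child.
    Visit C.
    At C: go right to U.
      U is a leaf — visit U.
Visit W.
At W: go right to X.
  At X: go left to N.
    At N: go left to B.
      B is a leaf — visit B.
    Visit N.
    At N: go right to L.
      L is a leaf — visit L.
  Visit X.
  At X: go right to H.
    H is a leaf — visit H.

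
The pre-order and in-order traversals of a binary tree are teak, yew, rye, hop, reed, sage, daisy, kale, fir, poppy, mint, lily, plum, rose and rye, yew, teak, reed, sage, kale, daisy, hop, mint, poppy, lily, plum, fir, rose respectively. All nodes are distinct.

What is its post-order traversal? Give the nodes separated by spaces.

The first element of pre-order is the root; it splits in-order into left and right subtrees.
Root teak: left subtree has 2 nodes {rye, yew}, right has 11 {reed, sage, kale, daisy, hop, mint, poppy, lily, plum, fir, rose}.
  Root yew: left subtree has 1 node {rye}, right has 0 { }.
  Root hop: left subtree has 4 nodes {reed, sage, kale, daisy}, right has 6 {mint, poppy, lily, plum, fir, rose}.
    Root reed: left subtree has 0 nodes { }, right has 3 {sage, kale, daisy}.
      Root sage: left subtree has 0 nodes { }, right has 2 {kale, daisy}.
        Root daisy: left subtree has 1 node {kale}, right has 0 { }.
    Root fir: left subtree has 4 nodes {mint, poppy, lily, plum}, right has 1 {rose}.
      Root poppy: left subtree has 1 node {mint}, right has 2 {lily, plum}.
        Root lily: left subtree has 0 nodes { }, right has 1 {plum}.

rye yew kale daisy sage reed mint plum lily poppy rose fir hop teak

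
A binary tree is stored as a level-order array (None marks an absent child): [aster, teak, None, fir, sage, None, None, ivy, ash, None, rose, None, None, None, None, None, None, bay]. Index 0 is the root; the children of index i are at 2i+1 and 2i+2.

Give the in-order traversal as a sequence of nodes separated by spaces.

In-order visits the left subtree, then the node, then the right subtree.
At aster: go left to teak.
  At teak: go left to fir.
    At fir: go left to ivy.
      ivy is a leaf — visit ivy.
    Visit fir.
    At fir: go right to ash.
      At ash: go left to bay.
        bay is a leaf — visit bay.
      Visit ash.
      At ash: no right child.
  Visit teak.
  At teak: go right to sage.
    At sage: no left child.
    Visit sage.
    At sage: go right to rose.
      rose is a leaf — visit rose.
Visit aster.
At aster: no right child.

ivy fir bay ash teak sage rose aster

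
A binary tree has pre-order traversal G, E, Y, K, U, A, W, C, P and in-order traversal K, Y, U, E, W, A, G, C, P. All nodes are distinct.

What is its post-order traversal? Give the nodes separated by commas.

The first element of pre-order is the root; it splits in-order into left and right subtrees.
Root G: left subtree has 6 nodes {K, Y, U, E, W, A}, right has 2 {C, P}.
  Root E: left subtree has 3 nodes {K, Y, U}, right has 2 {W, A}.
    Root Y: left subtree has 1 node {K}, right has 1 {U}.
    Root A: left subtree has 1 node {W}, right has 0 { }.
  Root C: left subtree has 0 nodes { }, right has 1 {P}.

K, U, Y, W, A, E, P, C, G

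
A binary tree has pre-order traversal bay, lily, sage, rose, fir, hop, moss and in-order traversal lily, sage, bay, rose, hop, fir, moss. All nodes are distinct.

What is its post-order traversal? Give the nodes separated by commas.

sage, lily, hop, moss, fir, rose, bay

The first element of pre-order is the root; it splits in-order into left and right subtrees.
Root bay: left subtree has 2 nodes {lily, sage}, right has 4 {rose, hop, fir, moss}.
  Root lily: left subtree has 0 nodes { }, right has 1 {sage}.
  Root rose: left subtree has 0 nodes { }, right has 3 {hop, fir, moss}.
    Root fir: left subtree has 1 node {hop}, right has 1 {moss}.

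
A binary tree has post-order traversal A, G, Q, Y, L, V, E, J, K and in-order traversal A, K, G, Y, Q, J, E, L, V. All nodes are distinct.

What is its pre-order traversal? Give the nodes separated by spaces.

K A J Y G Q E V L

The last element of post-order is the root; it splits in-order into left and right subtrees.
Root K: left subtree has 1 node {A}, right has 7 {G, Y, Q, J, E, L, V}.
  Root J: left subtree has 3 nodes {G, Y, Q}, right has 3 {E, L, V}.
    Root Y: left subtree has 1 node {G}, right has 1 {Q}.
    Root E: left subtree has 0 nodes { }, right has 2 {L, V}.
      Root V: left subtree has 1 node {L}, right has 0 { }.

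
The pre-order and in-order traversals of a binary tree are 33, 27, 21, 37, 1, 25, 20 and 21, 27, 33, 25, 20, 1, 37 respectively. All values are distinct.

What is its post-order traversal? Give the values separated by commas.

The first element of pre-order is the root; it splits in-order into left and right subtrees.
Root 33: left subtree has 2 nodes {21, 27}, right has 4 {25, 20, 1, 37}.
  Root 27: left subtree has 1 node {21}, right has 0 { }.
  Root 37: left subtree has 3 nodes {25, 20, 1}, right has 0 { }.
    Root 1: left subtree has 2 nodes {25, 20}, right has 0 { }.
      Root 25: left subtree has 0 nodes { }, right has 1 {20}.

21, 27, 20, 25, 1, 37, 33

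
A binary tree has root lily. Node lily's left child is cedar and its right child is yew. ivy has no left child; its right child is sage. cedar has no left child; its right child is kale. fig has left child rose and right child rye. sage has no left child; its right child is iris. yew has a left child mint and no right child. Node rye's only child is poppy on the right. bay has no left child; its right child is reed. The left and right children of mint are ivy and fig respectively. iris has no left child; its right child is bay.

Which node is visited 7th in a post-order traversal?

Post-order visits the left subtree, then the right subtree, then the node.
At lily: go left to cedar.
  At cedar: no left child.
  At cedar: go right to kale.
    kale is a leaf — visit kale.
  Visit cedar.
At lily: go right to yew.
  At yew: go left to mint.
    At mint: go left to ivy.
      At ivy: no left child.
      At ivy: go right to sage.
        At sage: no left child.
        At sage: go right to iris.
          At iris: no left child.
          At iris: go right to bay.
            At bay: no left child.
            At bay: go right to reed.
              reed is a leaf — visit reed.
            Visit bay.
          Visit iris.
        Visit sage.
      Visit ivy.
    At mint: go right to fig.
      At fig: go left to rose.
        rose is a leaf — visit rose.
      At fig: go right to rye.
        At rye: no left child.
        At rye: go right to poppy.
          poppy is a leaf — visit poppy.
        Visit rye.
      Visit fig.
    Visit mint.
  At yew: no right child.
  Visit yew.
Visit lily.
Full post-order sequence: kale, cedar, reed, bay, iris, sage, ivy, rose, poppy, rye, fig, mint, yew, lily.

ivy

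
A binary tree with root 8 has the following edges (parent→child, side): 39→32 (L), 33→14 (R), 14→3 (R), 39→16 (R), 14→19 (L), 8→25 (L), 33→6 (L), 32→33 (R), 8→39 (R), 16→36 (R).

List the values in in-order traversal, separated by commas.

25, 8, 32, 6, 33, 19, 14, 3, 39, 16, 36

In-order visits the left subtree, then the node, then the right subtree.
At 8: go left to 25.
  25 is a leaf — visit 25.
Visit 8.
At 8: go right to 39.
  At 39: go left to 32.
    At 32: no left child.
    Visit 32.
    At 32: go right to 33.
      At 33: go left to 6.
        6 is a leaf — visit 6.
      Visit 33.
      At 33: go right to 14.
        At 14: go left to 19.
          19 is a leaf — visit 19.
        Visit 14.
        At 14: go right to 3.
          3 is a leaf — visit 3.
  Visit 39.
  At 39: go right to 16.
    At 16: no left child.
    Visit 16.
    At 16: go right to 36.
      36 is a leaf — visit 36.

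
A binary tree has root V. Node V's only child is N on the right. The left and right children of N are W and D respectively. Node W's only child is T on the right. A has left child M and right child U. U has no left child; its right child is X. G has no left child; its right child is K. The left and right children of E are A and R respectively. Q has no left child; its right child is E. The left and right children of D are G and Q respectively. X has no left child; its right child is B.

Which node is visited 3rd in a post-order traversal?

K

Post-order visits the left subtree, then the right subtree, then the node.
At V: no left child.
At V: go right to N.
  At N: go left to W.
    At W: no left child.
    At W: go right to T.
      T is a leaf — visit T.
    Visit W.
  At N: go right to D.
    At D: go left to G.
      At G: no left child.
      At G: go right to K.
        K is a leaf — visit K.
      Visit G.
    At D: go right to Q.
      At Q: no left child.
      At Q: go right to E.
        At E: go left to A.
          At A: go left to M.
            M is a leaf — visit M.
          At A: go right to U.
            At U: no left child.
            At U: go right to X.
              At X: no left child.
              At X: go right to B.
                B is a leaf — visit B.
              Visit X.
            Visit U.
          Visit A.
        At E: go right to R.
          R is a leaf — visit R.
        Visit E.
      Visit Q.
    Visit D.
  Visit N.
Visit V.
Full post-order sequence: T, W, K, G, M, B, X, U, A, R, E, Q, D, N, V.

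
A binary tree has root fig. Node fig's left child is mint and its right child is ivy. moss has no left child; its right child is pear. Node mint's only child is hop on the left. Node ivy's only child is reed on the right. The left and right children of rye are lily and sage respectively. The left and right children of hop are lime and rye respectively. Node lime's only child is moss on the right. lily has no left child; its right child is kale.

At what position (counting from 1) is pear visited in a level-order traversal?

11

Level-order visits nodes level by level from the root, left to right within each level.
Level 0: fig
Level 1: mint, ivy
Level 2: hop, reed
Level 3: lime, rye
Level 4: moss, lily, sage
Level 5: pear, kale
Full level-order sequence: fig, mint, ivy, hop, reed, lime, rye, moss, lily, sage, pear, kale.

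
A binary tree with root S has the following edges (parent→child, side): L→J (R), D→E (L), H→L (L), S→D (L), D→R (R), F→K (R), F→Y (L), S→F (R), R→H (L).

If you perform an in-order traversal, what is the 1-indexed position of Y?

In-order visits the left subtree, then the node, then the right subtree.
At S: go left to D.
  At D: go left to E.
    E is a leaf — visit E.
  Visit D.
  At D: go right to R.
    At R: go left to H.
      At H: go left to L.
        At L: no left child.
        Visit L.
        At L: go right to J.
          J is a leaf — visit J.
      Visit H.
      At H: no right child.
    Visit R.
    At R: no right child.
Visit S.
At S: go right to F.
  At F: go left to Y.
    Y is a leaf — visit Y.
  Visit F.
  At F: go right to K.
    K is a leaf — visit K.
Full in-order sequence: E, D, L, J, H, R, S, Y, F, K.

8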